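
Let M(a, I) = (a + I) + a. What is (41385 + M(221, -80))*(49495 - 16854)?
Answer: 1362663827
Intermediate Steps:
M(a, I) = I + 2*a (M(a, I) = (I + a) + a = I + 2*a)
(41385 + M(221, -80))*(49495 - 16854) = (41385 + (-80 + 2*221))*(49495 - 16854) = (41385 + (-80 + 442))*32641 = (41385 + 362)*32641 = 41747*32641 = 1362663827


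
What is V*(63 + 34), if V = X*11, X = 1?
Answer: 1067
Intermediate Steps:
V = 11 (V = 1*11 = 11)
V*(63 + 34) = 11*(63 + 34) = 11*97 = 1067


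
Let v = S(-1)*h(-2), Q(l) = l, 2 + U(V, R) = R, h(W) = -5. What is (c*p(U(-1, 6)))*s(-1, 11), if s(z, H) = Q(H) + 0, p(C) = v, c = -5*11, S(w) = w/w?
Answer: 3025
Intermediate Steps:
S(w) = 1
U(V, R) = -2 + R
c = -55
v = -5 (v = 1*(-5) = -5)
p(C) = -5
s(z, H) = H (s(z, H) = H + 0 = H)
(c*p(U(-1, 6)))*s(-1, 11) = -55*(-5)*11 = 275*11 = 3025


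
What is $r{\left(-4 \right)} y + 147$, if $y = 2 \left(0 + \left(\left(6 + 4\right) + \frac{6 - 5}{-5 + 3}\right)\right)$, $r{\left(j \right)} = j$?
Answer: $71$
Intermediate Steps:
$y = 19$ ($y = 2 \left(0 + \left(10 + 1 \frac{1}{-2}\right)\right) = 2 \left(0 + \left(10 + 1 \left(- \frac{1}{2}\right)\right)\right) = 2 \left(0 + \left(10 - \frac{1}{2}\right)\right) = 2 \left(0 + \frac{19}{2}\right) = 2 \cdot \frac{19}{2} = 19$)
$r{\left(-4 \right)} y + 147 = \left(-4\right) 19 + 147 = -76 + 147 = 71$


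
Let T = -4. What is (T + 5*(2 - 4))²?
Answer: 196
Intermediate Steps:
(T + 5*(2 - 4))² = (-4 + 5*(2 - 4))² = (-4 + 5*(-2))² = (-4 - 10)² = (-14)² = 196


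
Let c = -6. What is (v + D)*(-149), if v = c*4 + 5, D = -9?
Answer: 4172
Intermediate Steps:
v = -19 (v = -6*4 + 5 = -24 + 5 = -19)
(v + D)*(-149) = (-19 - 9)*(-149) = -28*(-149) = 4172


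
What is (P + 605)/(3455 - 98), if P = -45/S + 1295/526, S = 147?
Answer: 15648835/86523318 ≈ 0.18086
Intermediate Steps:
P = 55565/25774 (P = -45/147 + 1295/526 = -45*1/147 + 1295*(1/526) = -15/49 + 1295/526 = 55565/25774 ≈ 2.1559)
(P + 605)/(3455 - 98) = (55565/25774 + 605)/(3455 - 98) = (15648835/25774)/3357 = (15648835/25774)*(1/3357) = 15648835/86523318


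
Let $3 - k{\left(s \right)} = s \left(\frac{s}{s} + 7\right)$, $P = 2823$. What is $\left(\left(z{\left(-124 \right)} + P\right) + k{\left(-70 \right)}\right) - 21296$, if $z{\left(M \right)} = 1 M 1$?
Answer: $-18034$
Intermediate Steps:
$k{\left(s \right)} = 3 - 8 s$ ($k{\left(s \right)} = 3 - s \left(\frac{s}{s} + 7\right) = 3 - s \left(1 + 7\right) = 3 - s 8 = 3 - 8 s$)
$z{\left(M \right)} = M$ ($z{\left(M \right)} = M 1 = M$)
$\left(\left(z{\left(-124 \right)} + P\right) + k{\left(-70 \right)}\right) - 21296 = \left(\left(-124 + 2823\right) + \left(3 - -560\right)\right) - 21296 = \left(2699 + \left(3 + 560\right)\right) - 21296 = \left(2699 + 563\right) - 21296 = 3262 - 21296 = -18034$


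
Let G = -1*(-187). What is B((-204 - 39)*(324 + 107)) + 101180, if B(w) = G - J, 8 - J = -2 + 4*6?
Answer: 101381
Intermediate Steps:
J = -14 (J = 8 - (-2 + 4*6) = 8 - (-2 + 24) = 8 - 1*22 = 8 - 22 = -14)
G = 187
B(w) = 201 (B(w) = 187 - 1*(-14) = 187 + 14 = 201)
B((-204 - 39)*(324 + 107)) + 101180 = 201 + 101180 = 101381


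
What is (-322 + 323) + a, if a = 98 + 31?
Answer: 130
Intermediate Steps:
a = 129
(-322 + 323) + a = (-322 + 323) + 129 = 1 + 129 = 130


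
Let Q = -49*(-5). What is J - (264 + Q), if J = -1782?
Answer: -2291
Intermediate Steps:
Q = 245 (Q = -49*(-5) = 245)
J - (264 + Q) = -1782 - (264 + 245) = -1782 - 1*509 = -1782 - 509 = -2291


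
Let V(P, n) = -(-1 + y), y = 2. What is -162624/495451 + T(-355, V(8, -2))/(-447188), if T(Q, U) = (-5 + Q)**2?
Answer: -3112135248/5035448677 ≈ -0.61804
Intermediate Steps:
V(P, n) = -1 (V(P, n) = -(-1 + 2) = -1*1 = -1)
-162624/495451 + T(-355, V(8, -2))/(-447188) = -162624/495451 + (-5 - 355)**2/(-447188) = -162624*1/495451 + (-360)**2*(-1/447188) = -14784/45041 + 129600*(-1/447188) = -14784/45041 - 32400/111797 = -3112135248/5035448677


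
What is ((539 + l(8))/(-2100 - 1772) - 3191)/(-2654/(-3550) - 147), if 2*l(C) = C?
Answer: 21932068625/1005163456 ≈ 21.819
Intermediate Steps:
l(C) = C/2
((539 + l(8))/(-2100 - 1772) - 3191)/(-2654/(-3550) - 147) = ((539 + (½)*8)/(-2100 - 1772) - 3191)/(-2654/(-3550) - 147) = ((539 + 4)/(-3872) - 3191)/(-2654*(-1/3550) - 147) = (543*(-1/3872) - 3191)/(1327/1775 - 147) = (-543/3872 - 3191)/(-259598/1775) = -12356095/3872*(-1775/259598) = 21932068625/1005163456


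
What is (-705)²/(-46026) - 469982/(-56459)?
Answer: -714460327/288731326 ≈ -2.4745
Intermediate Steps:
(-705)²/(-46026) - 469982/(-56459) = 497025*(-1/46026) - 469982*(-1/56459) = -55225/5114 + 469982/56459 = -714460327/288731326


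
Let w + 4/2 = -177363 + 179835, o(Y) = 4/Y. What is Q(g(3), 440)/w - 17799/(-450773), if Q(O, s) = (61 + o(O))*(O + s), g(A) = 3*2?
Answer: 3732517082/334022793 ≈ 11.174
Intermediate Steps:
g(A) = 6
w = 2470 (w = -2 + (-177363 + 179835) = -2 + 2472 = 2470)
Q(O, s) = (61 + 4/O)*(O + s)
Q(g(3), 440)/w - 17799/(-450773) = (4 + 61*6 + 61*440 + 4*440/6)/2470 - 17799/(-450773) = (4 + 366 + 26840 + 4*440*(⅙))*(1/2470) - 17799*(-1/450773) = (4 + 366 + 26840 + 880/3)*(1/2470) + 17799/450773 = (82510/3)*(1/2470) + 17799/450773 = 8251/741 + 17799/450773 = 3732517082/334022793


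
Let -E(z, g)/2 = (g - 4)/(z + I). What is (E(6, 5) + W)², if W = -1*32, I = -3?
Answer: 9604/9 ≈ 1067.1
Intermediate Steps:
E(z, g) = -2*(-4 + g)/(-3 + z) (E(z, g) = -2*(g - 4)/(z - 3) = -2*(-4 + g)/(-3 + z))
W = -32
(E(6, 5) + W)² = (2*(4 - 1*5)/(-3 + 6) - 32)² = (2*(4 - 5)/3 - 32)² = (2*(⅓)*(-1) - 32)² = (-⅔ - 32)² = (-98/3)² = 9604/9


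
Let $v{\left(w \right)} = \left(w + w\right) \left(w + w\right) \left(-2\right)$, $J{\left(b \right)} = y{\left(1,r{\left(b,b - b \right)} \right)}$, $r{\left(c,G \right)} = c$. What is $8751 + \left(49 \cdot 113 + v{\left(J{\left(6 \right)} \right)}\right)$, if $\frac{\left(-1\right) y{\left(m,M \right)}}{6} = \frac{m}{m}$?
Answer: $14000$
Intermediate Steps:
$y{\left(m,M \right)} = -6$ ($y{\left(m,M \right)} = - 6 \frac{m}{m} = \left(-6\right) 1 = -6$)
$J{\left(b \right)} = -6$
$v{\left(w \right)} = - 8 w^{2}$ ($v{\left(w \right)} = 2 w 2 w \left(-2\right) = 4 w^{2} \left(-2\right) = - 8 w^{2}$)
$8751 + \left(49 \cdot 113 + v{\left(J{\left(6 \right)} \right)}\right) = 8751 + \left(49 \cdot 113 - 8 \left(-6\right)^{2}\right) = 8751 + \left(5537 - 288\right) = 8751 + 5249 = 14000$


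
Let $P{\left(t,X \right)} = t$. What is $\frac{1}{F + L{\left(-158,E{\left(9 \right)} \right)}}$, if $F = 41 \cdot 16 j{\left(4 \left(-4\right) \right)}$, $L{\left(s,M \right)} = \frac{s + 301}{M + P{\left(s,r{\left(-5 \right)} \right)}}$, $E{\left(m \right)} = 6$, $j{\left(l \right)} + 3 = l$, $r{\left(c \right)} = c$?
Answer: $- \frac{152}{1894671} \approx -8.0225 \cdot 10^{-5}$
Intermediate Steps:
$j{\left(l \right)} = -3 + l$
$L{\left(s,M \right)} = \frac{301 + s}{M + s}$ ($L{\left(s,M \right)} = \frac{s + 301}{M + s} = \frac{301 + s}{M + s}$)
$F = -12464$ ($F = 41 \cdot 16 \left(-3 + 4 \left(-4\right)\right) = 656 \left(-3 - 16\right) = 656 \left(-19\right) = -12464$)
$\frac{1}{F + L{\left(-158,E{\left(9 \right)} \right)}} = \frac{1}{-12464 + \frac{301 - 158}{6 - 158}} = \frac{1}{-12464 + \frac{1}{-152} \cdot 143} = \frac{1}{-12464 - \frac{143}{152}} = \frac{1}{- \frac{1894671}{152}} = - \frac{152}{1894671}$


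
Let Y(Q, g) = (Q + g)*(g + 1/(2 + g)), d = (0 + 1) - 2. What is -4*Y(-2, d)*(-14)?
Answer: 0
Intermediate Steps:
d = -1 (d = 1 - 2 = -1)
-4*Y(-2, d)*(-14) = -4*(-2 - 1 + (-1)**3 + 2*(-1)**2 - 2*(-1)**2 + 2*(-2)*(-1))/(2 - 1)*(-14) = -4*(-2 - 1 - 1 + 2*1 - 2*1 + 4)/1*(-14) = -4*(-2 - 1 - 1 + 2 - 2 + 4)*(-14) = -4*0*(-14) = 0*(-14) = 0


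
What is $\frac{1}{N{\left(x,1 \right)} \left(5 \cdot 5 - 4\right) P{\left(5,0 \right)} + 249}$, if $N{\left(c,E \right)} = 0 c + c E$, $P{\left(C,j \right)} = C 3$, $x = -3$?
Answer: $- \frac{1}{696} \approx -0.0014368$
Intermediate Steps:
$P{\left(C,j \right)} = 3 C$
$N{\left(c,E \right)} = E c$ ($N{\left(c,E \right)} = 0 + E c = E c$)
$\frac{1}{N{\left(x,1 \right)} \left(5 \cdot 5 - 4\right) P{\left(5,0 \right)} + 249} = \frac{1}{1 \left(-3\right) \left(5 \cdot 5 - 4\right) 3 \cdot 5 + 249} = \frac{1}{- 3 \left(25 - 4\right) 15 + 249} = \frac{1}{\left(-3\right) 21 \cdot 15 + 249} = \frac{1}{\left(-63\right) 15 + 249} = \frac{1}{-945 + 249} = \frac{1}{-696} = - \frac{1}{696}$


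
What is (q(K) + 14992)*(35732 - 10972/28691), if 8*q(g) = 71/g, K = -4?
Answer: 1182089352645/2207 ≈ 5.3561e+8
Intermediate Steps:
q(g) = 71/(8*g) (q(g) = (71/g)/8 = 71/(8*g))
(q(K) + 14992)*(35732 - 10972/28691) = ((71/8)/(-4) + 14992)*(35732 - 10972/28691) = ((71/8)*(-¼) + 14992)*(35732 - 10972*1/28691) = (-71/32 + 14992)*(35732 - 844/2207) = (479673/32)*(78859680/2207) = 1182089352645/2207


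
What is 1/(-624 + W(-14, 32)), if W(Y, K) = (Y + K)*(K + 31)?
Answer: 1/510 ≈ 0.0019608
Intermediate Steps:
W(Y, K) = (31 + K)*(K + Y) (W(Y, K) = (K + Y)*(31 + K) = (31 + K)*(K + Y))
1/(-624 + W(-14, 32)) = 1/(-624 + (32**2 + 31*32 + 31*(-14) + 32*(-14))) = 1/(-624 + (1024 + 992 - 434 - 448)) = 1/(-624 + 1134) = 1/510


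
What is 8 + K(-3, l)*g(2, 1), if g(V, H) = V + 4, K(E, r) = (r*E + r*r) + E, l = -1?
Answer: 14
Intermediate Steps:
K(E, r) = E + r**2 + E*r (K(E, r) = (E*r + r**2) + E = (r**2 + E*r) + E = E + r**2 + E*r)
g(V, H) = 4 + V
8 + K(-3, l)*g(2, 1) = 8 + (-3 + (-1)**2 - 3*(-1))*(4 + 2) = 8 + (-3 + 1 + 3)*6 = 8 + 1*6 = 8 + 6 = 14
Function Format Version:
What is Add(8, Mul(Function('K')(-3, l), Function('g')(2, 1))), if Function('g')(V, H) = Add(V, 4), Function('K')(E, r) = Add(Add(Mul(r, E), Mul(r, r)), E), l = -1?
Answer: 14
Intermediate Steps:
Function('K')(E, r) = Add(E, Pow(r, 2), Mul(E, r)) (Function('K')(E, r) = Add(Add(Mul(E, r), Pow(r, 2)), E) = Add(Add(Pow(r, 2), Mul(E, r)), E) = Add(E, Pow(r, 2), Mul(E, r)))
Function('g')(V, H) = Add(4, V)
Add(8, Mul(Function('K')(-3, l), Function('g')(2, 1))) = Add(8, Mul(Add(-3, Pow(-1, 2), Mul(-3, -1)), Add(4, 2))) = Add(8, Mul(Add(-3, 1, 3), 6)) = Add(8, Mul(1, 6)) = Add(8, 6) = 14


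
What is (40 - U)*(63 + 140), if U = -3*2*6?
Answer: 15428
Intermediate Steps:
U = -36 (U = -6*6 = -36)
(40 - U)*(63 + 140) = (40 - 1*(-36))*(63 + 140) = (40 + 36)*203 = 76*203 = 15428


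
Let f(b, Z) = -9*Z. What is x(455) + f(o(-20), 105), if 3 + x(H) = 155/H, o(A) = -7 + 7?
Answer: -86237/91 ≈ -947.66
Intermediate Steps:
o(A) = 0
x(H) = -3 + 155/H
x(455) + f(o(-20), 105) = (-3 + 155/455) - 9*105 = (-3 + 155*(1/455)) - 945 = (-3 + 31/91) - 945 = -242/91 - 945 = -86237/91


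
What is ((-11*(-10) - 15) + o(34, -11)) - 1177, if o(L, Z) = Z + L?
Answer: -1059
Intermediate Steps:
o(L, Z) = L + Z
((-11*(-10) - 15) + o(34, -11)) - 1177 = ((-11*(-10) - 15) + (34 - 11)) - 1177 = ((110 - 15) + 23) - 1177 = (95 + 23) - 1177 = 118 - 1177 = -1059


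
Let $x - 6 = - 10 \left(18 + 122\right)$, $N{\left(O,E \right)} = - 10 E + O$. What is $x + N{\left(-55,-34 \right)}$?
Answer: $-1109$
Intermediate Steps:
$N{\left(O,E \right)} = O - 10 E$
$x = -1394$ ($x = 6 - 10 \left(18 + 122\right) = 6 - 1400 = -1394$)
$x + N{\left(-55,-34 \right)} = -1394 - -285 = -1394 + \left(-55 + 340\right) = -1394 + 285 = -1109$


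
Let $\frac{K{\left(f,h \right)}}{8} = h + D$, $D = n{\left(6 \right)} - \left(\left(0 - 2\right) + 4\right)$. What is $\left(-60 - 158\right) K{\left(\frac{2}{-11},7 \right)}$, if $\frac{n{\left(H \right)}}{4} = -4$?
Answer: $19184$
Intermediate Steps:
$n{\left(H \right)} = -16$ ($n{\left(H \right)} = 4 \left(-4\right) = -16$)
$D = -18$ ($D = -16 - \left(\left(0 - 2\right) + 4\right) = -16 - \left(-2 + 4\right) = -16 - 2 = -18$)
$K{\left(f,h \right)} = -144 + 8 h$ ($K{\left(f,h \right)} = 8 \left(h - 18\right) = 8 \left(-18 + h\right) = -144 + 8 h$)
$\left(-60 - 158\right) K{\left(\frac{2}{-11},7 \right)} = \left(-60 - 158\right) \left(-144 + 8 \cdot 7\right) = \left(-60 - 158\right) \left(-144 + 56\right) = \left(-218\right) \left(-88\right) = 19184$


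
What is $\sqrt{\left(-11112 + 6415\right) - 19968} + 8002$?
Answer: $8002 + i \sqrt{24665} \approx 8002.0 + 157.05 i$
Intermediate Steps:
$\sqrt{\left(-11112 + 6415\right) - 19968} + 8002 = \sqrt{-4697 - 19968} + 8002 = \sqrt{-24665} + 8002 = i \sqrt{24665} + 8002 = 8002 + i \sqrt{24665}$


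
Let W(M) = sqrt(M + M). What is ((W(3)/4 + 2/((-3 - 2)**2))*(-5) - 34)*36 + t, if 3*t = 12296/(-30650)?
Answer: -56941588/45975 - 45*sqrt(6) ≈ -1348.8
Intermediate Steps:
W(M) = sqrt(2)*sqrt(M) (W(M) = sqrt(2*M) = sqrt(2)*sqrt(M))
t = -6148/45975 (t = (12296/(-30650))/3 = (12296*(-1/30650))/3 = (1/3)*(-6148/15325) = -6148/45975 ≈ -0.13372)
((W(3)/4 + 2/((-3 - 2)**2))*(-5) - 34)*36 + t = (((sqrt(2)*sqrt(3))/4 + 2/((-3 - 2)**2))*(-5) - 34)*36 - 6148/45975 = ((sqrt(6)*(1/4) + 2/((-5)**2))*(-5) - 34)*36 - 6148/45975 = ((sqrt(6)/4 + 2/25)*(-5) - 34)*36 - 6148/45975 = ((2/25 + sqrt(6)/4)*(-5) - 34)*36 - 6148/45975 = ((-2/5 - 5*sqrt(6)/4) - 34)*36 - 6148/45975 = (-172/5 - 5*sqrt(6)/4)*36 - 6148/45975 = (-6192/5 - 45*sqrt(6)) - 6148/45975 = -56941588/45975 - 45*sqrt(6)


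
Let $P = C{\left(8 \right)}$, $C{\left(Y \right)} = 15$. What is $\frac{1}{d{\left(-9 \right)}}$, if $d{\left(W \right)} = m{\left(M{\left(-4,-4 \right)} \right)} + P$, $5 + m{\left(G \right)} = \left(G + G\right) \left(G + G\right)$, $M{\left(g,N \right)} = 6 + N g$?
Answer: $\frac{1}{1946} \approx 0.00051387$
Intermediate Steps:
$P = 15$
$m{\left(G \right)} = -5 + 4 G^{2}$ ($m{\left(G \right)} = -5 + \left(G + G\right) \left(G + G\right) = -5 + 2 G 2 G = -5 + 4 G^{2}$)
$d{\left(W \right)} = 1946$ ($d{\left(W \right)} = \left(-5 + 4 \left(6 - -16\right)^{2}\right) + 15 = \left(-5 + 4 \left(6 + 16\right)^{2}\right) + 15 = \left(-5 + 4 \cdot 22^{2}\right) + 15 = \left(-5 + 4 \cdot 484\right) + 15 = \left(-5 + 1936\right) + 15 = 1931 + 15 = 1946$)
$\frac{1}{d{\left(-9 \right)}} = \frac{1}{1946}$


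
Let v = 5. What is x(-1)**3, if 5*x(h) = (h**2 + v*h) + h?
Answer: -1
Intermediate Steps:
x(h) = h**2/5 + 6*h/5 (x(h) = ((h**2 + 5*h) + h)/5 = (h**2 + 6*h)/5 = h**2/5 + 6*h/5)
x(-1)**3 = ((1/5)*(-1)*(6 - 1))**3 = ((1/5)*(-1)*5)**3 = (-1)**3 = -1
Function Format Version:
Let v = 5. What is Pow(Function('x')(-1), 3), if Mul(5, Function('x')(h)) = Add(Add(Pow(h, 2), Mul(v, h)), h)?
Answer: -1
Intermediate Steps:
Function('x')(h) = Add(Mul(Rational(1, 5), Pow(h, 2)), Mul(Rational(6, 5), h)) (Function('x')(h) = Mul(Rational(1, 5), Add(Add(Pow(h, 2), Mul(5, h)), h)) = Mul(Rational(1, 5), Add(Pow(h, 2), Mul(6, h))) = Add(Mul(Rational(1, 5), Pow(h, 2)), Mul(Rational(6, 5), h)))
Pow(Function('x')(-1), 3) = Pow(Mul(Rational(1, 5), -1, Add(6, -1)), 3) = Pow(Mul(Rational(1, 5), -1, 5), 3) = Pow(-1, 3) = -1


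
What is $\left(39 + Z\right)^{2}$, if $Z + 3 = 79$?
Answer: $13225$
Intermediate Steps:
$Z = 76$ ($Z = -3 + 79 = 76$)
$\left(39 + Z\right)^{2} = \left(39 + 76\right)^{2} = 115^{2} = 13225$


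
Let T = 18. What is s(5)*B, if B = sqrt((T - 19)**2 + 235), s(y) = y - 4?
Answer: 2*sqrt(59) ≈ 15.362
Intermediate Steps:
s(y) = -4 + y
B = 2*sqrt(59) (B = sqrt((18 - 19)**2 + 235) = sqrt((-1)**2 + 235) = sqrt(1 + 235) = sqrt(236) = 2*sqrt(59) ≈ 15.362)
s(5)*B = (-4 + 5)*(2*sqrt(59)) = 1*(2*sqrt(59)) = 2*sqrt(59)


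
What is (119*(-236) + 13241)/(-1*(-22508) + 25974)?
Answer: -14843/48482 ≈ -0.30615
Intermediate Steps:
(119*(-236) + 13241)/(-1*(-22508) + 25974) = (-28084 + 13241)/(22508 + 25974) = -14843/48482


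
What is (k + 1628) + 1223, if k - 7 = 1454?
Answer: 4312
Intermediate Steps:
k = 1461 (k = 7 + 1454 = 1461)
(k + 1628) + 1223 = (1461 + 1628) + 1223 = 3089 + 1223 = 4312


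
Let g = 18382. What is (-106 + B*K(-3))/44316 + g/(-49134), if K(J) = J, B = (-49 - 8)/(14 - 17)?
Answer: -137104259/362903724 ≈ -0.37780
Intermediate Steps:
B = 19 (B = -57/(-3) = -57*(-1/3) = 19)
(-106 + B*K(-3))/44316 + g/(-49134) = (-106 + 19*(-3))/44316 + 18382/(-49134) = (-106 - 57)*(1/44316) + 18382*(-1/49134) = -163*1/44316 - 9191/24567 = -163/44316 - 9191/24567 = -137104259/362903724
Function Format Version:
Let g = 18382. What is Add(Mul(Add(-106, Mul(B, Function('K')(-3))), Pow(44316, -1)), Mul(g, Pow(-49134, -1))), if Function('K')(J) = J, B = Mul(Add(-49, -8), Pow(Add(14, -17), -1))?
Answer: Rational(-137104259, 362903724) ≈ -0.37780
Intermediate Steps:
B = 19 (B = Mul(-57, Pow(-3, -1)) = Mul(-57, Rational(-1, 3)) = 19)
Add(Mul(Add(-106, Mul(B, Function('K')(-3))), Pow(44316, -1)), Mul(g, Pow(-49134, -1))) = Add(Mul(Add(-106, Mul(19, -3)), Pow(44316, -1)), Mul(18382, Pow(-49134, -1))) = Add(Mul(Add(-106, -57), Rational(1, 44316)), Mul(18382, Rational(-1, 49134))) = Add(Mul(-163, Rational(1, 44316)), Rational(-9191, 24567)) = Add(Rational(-163, 44316), Rational(-9191, 24567)) = Rational(-137104259, 362903724)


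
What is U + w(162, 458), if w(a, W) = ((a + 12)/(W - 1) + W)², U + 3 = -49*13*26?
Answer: 40422286715/208849 ≈ 1.9355e+5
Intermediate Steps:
U = -16565 (U = -3 - 49*13*26 = -3 - 637*26 = -3 - 16562 = -16565)
w(a, W) = (W + (12 + a)/(-1 + W))² (w(a, W) = ((12 + a)/(-1 + W) + W)² = (W + (12 + a)/(-1 + W))²)
U + w(162, 458) = -16565 + (12 + 162 + 458² - 1*458)²/(-1 + 458)² = -16565 + (12 + 162 + 209764 - 458)²/457² = -16565 + (1/208849)*209480² = -16565 + (1/208849)*43881870400 = -16565 + 43881870400/208849 = 40422286715/208849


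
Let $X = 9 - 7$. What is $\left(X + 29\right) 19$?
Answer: $589$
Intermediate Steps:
$X = 2$
$\left(X + 29\right) 19 = \left(2 + 29\right) 19 = 31 \cdot 19 = 589$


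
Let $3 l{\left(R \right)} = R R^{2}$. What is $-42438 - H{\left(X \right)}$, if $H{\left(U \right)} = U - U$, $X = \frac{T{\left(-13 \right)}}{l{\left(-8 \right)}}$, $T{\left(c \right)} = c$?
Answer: $-42438$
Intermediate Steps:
$l{\left(R \right)} = \frac{R^{3}}{3}$ ($l{\left(R \right)} = \frac{R R^{2}}{3} = \frac{R^{3}}{3}$)
$X = \frac{39}{512}$ ($X = - \frac{13}{\frac{1}{3} \left(-8\right)^{3}} = - \frac{13}{\frac{1}{3} \left(-512\right)} = - \frac{13}{- \frac{512}{3}} = \left(-13\right) \left(- \frac{3}{512}\right) = \frac{39}{512} \approx 0.076172$)
$H{\left(U \right)} = 0$
$-42438 - H{\left(X \right)} = -42438 - 0 = -42438 + 0 = -42438$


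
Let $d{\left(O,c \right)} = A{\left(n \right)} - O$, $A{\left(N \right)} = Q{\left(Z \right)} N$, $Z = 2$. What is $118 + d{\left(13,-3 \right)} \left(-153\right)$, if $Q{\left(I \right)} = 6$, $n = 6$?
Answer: $-3401$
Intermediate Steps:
$A{\left(N \right)} = 6 N$
$d{\left(O,c \right)} = 36 - O$ ($d{\left(O,c \right)} = 6 \cdot 6 - O = 36 - O$)
$118 + d{\left(13,-3 \right)} \left(-153\right) = 118 + \left(36 - 13\right) \left(-153\right) = 118 + 23 \left(-153\right) = 118 - 3519 = -3401$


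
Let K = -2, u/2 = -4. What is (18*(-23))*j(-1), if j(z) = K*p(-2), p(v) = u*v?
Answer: 13248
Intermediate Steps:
u = -8 (u = 2*(-4) = -8)
p(v) = -8*v
j(z) = -32 (j(z) = -(-16)*(-2) = -2*16 = -32)
(18*(-23))*j(-1) = (18*(-23))*(-32) = -414*(-32) = 13248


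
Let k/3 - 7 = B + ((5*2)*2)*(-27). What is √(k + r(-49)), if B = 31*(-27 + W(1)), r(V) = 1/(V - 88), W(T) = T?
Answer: I*√75395210/137 ≈ 63.38*I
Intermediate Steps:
r(V) = 1/(-88 + V)
B = -806 (B = 31*(-27 + 1) = 31*(-26) = -806)
k = -4017 (k = 21 + 3*(-806 + ((5*2)*2)*(-27)) = 21 + 3*(-806 + (10*2)*(-27)) = 21 + 3*(-806 + 20*(-27)) = 21 + 3*(-806 - 540) = 21 + 3*(-1346) = 21 - 4038 = -4017)
√(k + r(-49)) = √(-4017 + 1/(-88 - 49)) = √(-4017 + 1/(-137)) = √(-4017 - 1/137) = √(-550330/137) = I*√75395210/137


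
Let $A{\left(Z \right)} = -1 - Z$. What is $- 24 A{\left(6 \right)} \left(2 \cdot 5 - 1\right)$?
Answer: $1512$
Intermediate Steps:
$- 24 A{\left(6 \right)} \left(2 \cdot 5 - 1\right) = - 24 \left(-1 - 6\right) \left(2 \cdot 5 - 1\right) = - 24 \left(-1 - 6\right) \left(10 - 1\right) = \left(-24\right) \left(-7\right) 9 = 168 \cdot 9 = 1512$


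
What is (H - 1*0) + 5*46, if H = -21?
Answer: 209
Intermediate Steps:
(H - 1*0) + 5*46 = (-21 - 1*0) + 5*46 = (-21 + 0) + 230 = -21 + 230 = 209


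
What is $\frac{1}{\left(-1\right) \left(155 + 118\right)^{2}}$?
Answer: $- \frac{1}{74529} \approx -1.3418 \cdot 10^{-5}$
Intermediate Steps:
$\frac{1}{\left(-1\right) \left(155 + 118\right)^{2}} = \frac{1}{\left(-1\right) 273^{2}} = \frac{1}{\left(-1\right) 74529} = \frac{1}{-74529} = - \frac{1}{74529}$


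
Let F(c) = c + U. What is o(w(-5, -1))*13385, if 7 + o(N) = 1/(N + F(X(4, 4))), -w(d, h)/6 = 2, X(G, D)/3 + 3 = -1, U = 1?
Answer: -2168370/23 ≈ -94277.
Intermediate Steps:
X(G, D) = -12 (X(G, D) = -9 + 3*(-1) = -9 - 3 = -12)
F(c) = 1 + c (F(c) = c + 1 = 1 + c)
w(d, h) = -12 (w(d, h) = -6*2 = -12)
o(N) = -7 + 1/(-11 + N) (o(N) = -7 + 1/(N + (1 - 12)) = -7 + 1/(N - 11) = -7 + 1/(-11 + N))
o(w(-5, -1))*13385 = ((78 - 7*(-12))/(-11 - 12))*13385 = ((78 + 84)/(-23))*13385 = -1/23*162*13385 = -162/23*13385 = -2168370/23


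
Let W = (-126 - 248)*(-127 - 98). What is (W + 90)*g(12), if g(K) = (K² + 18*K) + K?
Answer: 31337280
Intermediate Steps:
g(K) = K² + 19*K
W = 84150 (W = -374*(-225) = 84150)
(W + 90)*g(12) = (84150 + 90)*(12*(19 + 12)) = 84240*(12*31) = 84240*372 = 31337280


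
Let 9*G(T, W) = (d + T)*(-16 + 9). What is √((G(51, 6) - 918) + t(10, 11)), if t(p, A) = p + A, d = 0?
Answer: I*√8430/3 ≈ 30.605*I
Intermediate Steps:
G(T, W) = -7*T/9 (G(T, W) = ((0 + T)*(-16 + 9))/9 = (T*(-7))/9 = (-7*T)/9 = -7*T/9)
t(p, A) = A + p
√((G(51, 6) - 918) + t(10, 11)) = √((-7/9*51 - 918) + (11 + 10)) = √((-119/3 - 918) + 21) = √(-2873/3 + 21) = √(-2810/3) = I*√8430/3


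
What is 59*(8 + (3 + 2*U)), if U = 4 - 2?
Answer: 885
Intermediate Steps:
U = 2
59*(8 + (3 + 2*U)) = 59*(8 + (3 + 2*2)) = 59*(8 + (3 + 4)) = 59*(8 + 7) = 59*15 = 885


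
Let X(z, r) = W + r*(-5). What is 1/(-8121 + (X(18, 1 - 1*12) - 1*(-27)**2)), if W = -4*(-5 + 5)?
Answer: -1/8795 ≈ -0.00011370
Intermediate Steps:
W = 0 (W = -4*0 = 0)
X(z, r) = -5*r (X(z, r) = 0 + r*(-5) = 0 - 5*r = -5*r)
1/(-8121 + (X(18, 1 - 1*12) - 1*(-27)**2)) = 1/(-8121 + (-5*(1 - 1*12) - 1*(-27)**2)) = 1/(-8121 + (-5*(1 - 12) - 1*729)) = 1/(-8121 + (-5*(-11) - 729)) = 1/(-8121 + (55 - 729)) = 1/(-8121 - 674) = 1/(-8795) = -1/8795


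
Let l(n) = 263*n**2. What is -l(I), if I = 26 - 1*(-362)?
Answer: -39593072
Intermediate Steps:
I = 388 (I = 26 + 362 = 388)
-l(I) = -263*388**2 = -263*150544 = -1*39593072 = -39593072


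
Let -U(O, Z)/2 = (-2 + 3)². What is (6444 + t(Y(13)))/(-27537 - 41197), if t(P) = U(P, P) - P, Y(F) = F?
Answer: -6429/68734 ≈ -0.093534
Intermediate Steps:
U(O, Z) = -2 (U(O, Z) = -2*(-2 + 3)² = -2*1² = -2*1 = -2)
t(P) = -2 - P
(6444 + t(Y(13)))/(-27537 - 41197) = (6444 + (-2 - 1*13))/(-27537 - 41197) = (6444 + (-2 - 13))/(-68734) = (6444 - 15)*(-1/68734) = 6429*(-1/68734) = -6429/68734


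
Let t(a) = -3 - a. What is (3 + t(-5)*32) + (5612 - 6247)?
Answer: -568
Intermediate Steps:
(3 + t(-5)*32) + (5612 - 6247) = (3 + (-3 - 1*(-5))*32) + (5612 - 6247) = (3 + (-3 + 5)*32) - 635 = (3 + 2*32) - 635 = (3 + 64) - 635 = 67 - 635 = -568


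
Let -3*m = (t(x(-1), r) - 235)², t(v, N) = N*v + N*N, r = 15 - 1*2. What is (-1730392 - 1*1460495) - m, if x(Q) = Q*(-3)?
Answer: -3190644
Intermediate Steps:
x(Q) = -3*Q
r = 13 (r = 15 - 2 = 13)
t(v, N) = N² + N*v (t(v, N) = N*v + N² = N² + N*v)
m = -243 (m = -(13*(13 - 3*(-1)) - 235)²/3 = -(13*(13 + 3) - 235)²/3 = -(13*16 - 235)²/3 = -(208 - 235)²/3 = -⅓*(-27)² = -⅓*729 = -243)
(-1730392 - 1*1460495) - m = (-1730392 - 1*1460495) - 1*(-243) = (-1730392 - 1460495) + 243 = -3190887 + 243 = -3190644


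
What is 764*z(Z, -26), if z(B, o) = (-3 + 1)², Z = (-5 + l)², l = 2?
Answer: 3056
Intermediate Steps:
Z = 9 (Z = (-5 + 2)² = (-3)² = 9)
z(B, o) = 4 (z(B, o) = (-2)² = 4)
764*z(Z, -26) = 764*4 = 3056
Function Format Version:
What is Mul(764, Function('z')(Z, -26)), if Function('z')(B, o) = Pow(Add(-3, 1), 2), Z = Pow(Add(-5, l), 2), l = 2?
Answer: 3056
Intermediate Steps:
Z = 9 (Z = Pow(Add(-5, 2), 2) = Pow(-3, 2) = 9)
Function('z')(B, o) = 4 (Function('z')(B, o) = Pow(-2, 2) = 4)
Mul(764, Function('z')(Z, -26)) = Mul(764, 4) = 3056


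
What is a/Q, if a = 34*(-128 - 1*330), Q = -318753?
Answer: 15572/318753 ≈ 0.048853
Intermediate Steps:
a = -15572 (a = 34*(-128 - 330) = 34*(-458) = -15572)
a/Q = -15572/(-318753) = -15572*(-1/318753) = 15572/318753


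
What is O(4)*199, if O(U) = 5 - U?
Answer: 199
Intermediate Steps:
O(4)*199 = (5 - 1*4)*199 = (5 - 4)*199 = 1*199 = 199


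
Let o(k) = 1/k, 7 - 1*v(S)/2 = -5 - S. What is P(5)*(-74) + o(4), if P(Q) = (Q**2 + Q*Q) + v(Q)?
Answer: -24863/4 ≈ -6215.8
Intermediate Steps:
v(S) = 24 + 2*S (v(S) = 14 - 2*(-5 - S) = 14 + (10 + 2*S) = 24 + 2*S)
P(Q) = 24 + 2*Q + 2*Q**2 (P(Q) = (Q**2 + Q*Q) + (24 + 2*Q) = (Q**2 + Q**2) + (24 + 2*Q) = 2*Q**2 + (24 + 2*Q) = 24 + 2*Q + 2*Q**2)
P(5)*(-74) + o(4) = (24 + 2*5 + 2*5**2)*(-74) + 1/4 = (24 + 10 + 2*25)*(-74) + 1/4 = (24 + 10 + 50)*(-74) + 1/4 = 84*(-74) + 1/4 = -6216 + 1/4 = -24863/4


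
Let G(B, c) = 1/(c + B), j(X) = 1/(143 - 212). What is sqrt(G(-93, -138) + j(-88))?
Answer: 10*I*sqrt(5313)/5313 ≈ 0.13719*I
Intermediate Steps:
j(X) = -1/69 (j(X) = 1/(-69) = -1/69)
G(B, c) = 1/(B + c)
sqrt(G(-93, -138) + j(-88)) = sqrt(1/(-93 - 138) - 1/69) = sqrt(1/(-231) - 1/69) = sqrt(-1/231 - 1/69) = sqrt(-100/5313) = 10*I*sqrt(5313)/5313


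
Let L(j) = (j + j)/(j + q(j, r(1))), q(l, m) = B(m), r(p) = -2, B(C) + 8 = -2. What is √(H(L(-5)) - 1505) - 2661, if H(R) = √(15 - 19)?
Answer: -2661 + √(-1505 + 2*I) ≈ -2661.0 + 38.794*I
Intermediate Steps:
B(C) = -10 (B(C) = -8 - 2 = -10)
q(l, m) = -10
L(j) = 2*j/(-10 + j) (L(j) = (j + j)/(j - 10) = (2*j)/(-10 + j) = 2*j/(-10 + j))
H(R) = 2*I (H(R) = √(-4) = 2*I)
√(H(L(-5)) - 1505) - 2661 = √(2*I - 1505) - 2661 = √(-1505 + 2*I) - 2661 = -2661 + √(-1505 + 2*I)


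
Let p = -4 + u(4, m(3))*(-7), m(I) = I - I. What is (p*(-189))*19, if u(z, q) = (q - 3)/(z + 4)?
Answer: 39501/8 ≈ 4937.6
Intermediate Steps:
m(I) = 0
u(z, q) = (-3 + q)/(4 + z)
p = -11/8 (p = -4 + ((-3 + 0)/(4 + 4))*(-7) = -4 + (-3/8)*(-7) = -4 + ((⅛)*(-3))*(-7) = -4 - 3/8*(-7) = -4 + 21/8 = -11/8 ≈ -1.3750)
(p*(-189))*19 = -11/8*(-189)*19 = (2079/8)*19 = 39501/8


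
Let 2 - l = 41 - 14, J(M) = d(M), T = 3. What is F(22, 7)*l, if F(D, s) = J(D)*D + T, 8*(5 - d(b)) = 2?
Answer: -5375/2 ≈ -2687.5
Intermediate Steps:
d(b) = 19/4 (d(b) = 5 - ⅛*2 = 5 - ¼ = 19/4)
J(M) = 19/4
F(D, s) = 3 + 19*D/4 (F(D, s) = 19*D/4 + 3 = 3 + 19*D/4)
l = -25 (l = 2 - (41 - 14) = 2 - 1*27 = 2 - 27 = -25)
F(22, 7)*l = (3 + (19/4)*22)*(-25) = (3 + 209/2)*(-25) = (215/2)*(-25) = -5375/2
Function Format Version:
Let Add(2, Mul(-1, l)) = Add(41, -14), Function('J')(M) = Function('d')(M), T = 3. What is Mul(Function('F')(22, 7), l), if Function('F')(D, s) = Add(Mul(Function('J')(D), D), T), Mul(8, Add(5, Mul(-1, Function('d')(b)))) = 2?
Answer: Rational(-5375, 2) ≈ -2687.5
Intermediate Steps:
Function('d')(b) = Rational(19, 4) (Function('d')(b) = Add(5, Mul(Rational(-1, 8), 2)) = Add(5, Rational(-1, 4)) = Rational(19, 4))
Function('J')(M) = Rational(19, 4)
Function('F')(D, s) = Add(3, Mul(Rational(19, 4), D)) (Function('F')(D, s) = Add(Mul(Rational(19, 4), D), 3) = Add(3, Mul(Rational(19, 4), D)))
l = -25 (l = Add(2, Mul(-1, Add(41, -14))) = Add(2, Mul(-1, 27)) = Add(2, -27) = -25)
Mul(Function('F')(22, 7), l) = Mul(Add(3, Mul(Rational(19, 4), 22)), -25) = Mul(Add(3, Rational(209, 2)), -25) = Mul(Rational(215, 2), -25) = Rational(-5375, 2)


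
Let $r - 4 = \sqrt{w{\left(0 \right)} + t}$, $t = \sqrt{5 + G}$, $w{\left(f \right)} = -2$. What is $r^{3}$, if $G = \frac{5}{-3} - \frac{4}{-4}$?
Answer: $\frac{\left(12 + \sqrt{3} \sqrt{-6 + \sqrt{39}}\right)^{3}}{27} \approx 78.72$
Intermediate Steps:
$G = - \frac{2}{3}$ ($G = 5 \left(- \frac{1}{3}\right) - -1 = - \frac{5}{3} + 1 = - \frac{2}{3} \approx -0.66667$)
$t = \frac{\sqrt{39}}{3}$ ($t = \sqrt{5 - \frac{2}{3}} = \sqrt{\frac{13}{3}} = \frac{\sqrt{39}}{3} \approx 2.0817$)
$r = 4 + \sqrt{-2 + \frac{\sqrt{39}}{3}} \approx 4.2858$
$r^{3} = \left(4 + \frac{\sqrt{-18 + 3 \sqrt{39}}}{3}\right)^{3}$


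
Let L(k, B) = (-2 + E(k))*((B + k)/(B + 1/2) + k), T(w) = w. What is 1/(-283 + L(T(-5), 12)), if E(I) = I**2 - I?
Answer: -25/10183 ≈ -0.0024551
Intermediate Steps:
L(k, B) = (-2 + k*(-1 + k))*(k + (B + k)/(1/2 + B)) (L(k, B) = (-2 + k*(-1 + k))*((B + k)/(B + 1/2) + k) = (-2 + k*(-1 + k))*((B + k)/(1/2 + B) + k) = (-2 + k*(-1 + k))*(k + (B + k)/(1/2 + B)))
1/(-283 + L(T(-5), 12)) = 1/(-283 + (-6*(-5) - 4*12 - 3*(-5)**2 + 3*(-5)**3 - 6*12*(-5) + 2*12*(-5)**3)/(1 + 2*12)) = 1/(-283 + (30 - 48 - 3*25 + 3*(-125) + 360 + 2*12*(-125))/(1 + 24)) = 1/(-283 + (30 - 48 - 75 - 375 + 360 - 3000)/25) = 1/(-283 + (1/25)*(-3108)) = 1/(-283 - 3108/25) = 1/(-10183/25) = -25/10183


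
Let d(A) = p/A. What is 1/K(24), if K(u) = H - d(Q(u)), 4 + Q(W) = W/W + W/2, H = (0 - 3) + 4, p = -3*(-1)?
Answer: 3/2 ≈ 1.5000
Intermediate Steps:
p = 3
H = 1 (H = -3 + 4 = 1)
Q(W) = -3 + W/2 (Q(W) = -4 + (W/W + W/2) = -4 + (1 + W*(1/2)) = -4 + (1 + W/2) = -3 + W/2)
d(A) = 3/A
K(u) = 1 - 3/(-3 + u/2)
1/K(24) = 1/((-12 + 24)/(-6 + 24)) = 1/(12/18) = 1/((1/18)*12) = 1/(2/3) = 3/2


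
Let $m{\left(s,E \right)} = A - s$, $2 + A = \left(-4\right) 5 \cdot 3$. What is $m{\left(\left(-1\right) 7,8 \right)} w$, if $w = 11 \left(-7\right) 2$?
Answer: $8470$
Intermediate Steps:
$A = -62$ ($A = -2 + \left(-4\right) 5 \cdot 3 = -2 - 60 = -62$)
$m{\left(s,E \right)} = -62 - s$
$w = -154$ ($w = \left(-77\right) 2 = -154$)
$m{\left(\left(-1\right) 7,8 \right)} w = \left(-62 - \left(-1\right) 7\right) \left(-154\right) = \left(-62 - -7\right) \left(-154\right) = \left(-62 + 7\right) \left(-154\right) = \left(-55\right) \left(-154\right) = 8470$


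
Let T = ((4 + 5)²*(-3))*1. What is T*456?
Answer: -110808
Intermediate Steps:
T = -243 (T = (9²*(-3))*1 = (81*(-3))*1 = -243*1 = -243)
T*456 = -243*456 = -110808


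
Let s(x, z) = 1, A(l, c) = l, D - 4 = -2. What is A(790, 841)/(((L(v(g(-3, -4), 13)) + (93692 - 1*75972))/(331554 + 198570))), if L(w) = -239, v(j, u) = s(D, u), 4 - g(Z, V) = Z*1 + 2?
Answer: 139599320/5827 ≈ 23957.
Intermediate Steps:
D = 2 (D = 4 - 2 = 2)
g(Z, V) = 2 - Z (g(Z, V) = 4 - (Z*1 + 2) = 4 - (Z + 2) = 4 - (2 + Z) = 4 + (-2 - Z) = 2 - Z)
v(j, u) = 1
A(790, 841)/(((L(v(g(-3, -4), 13)) + (93692 - 1*75972))/(331554 + 198570))) = 790/(((-239 + (93692 - 1*75972))/(331554 + 198570))) = 790/(((-239 + (93692 - 75972))/530124)) = 790/(((-239 + 17720)*(1/530124))) = 790/((17481*(1/530124))) = 790/(5827/176708) = 790*(176708/5827) = 139599320/5827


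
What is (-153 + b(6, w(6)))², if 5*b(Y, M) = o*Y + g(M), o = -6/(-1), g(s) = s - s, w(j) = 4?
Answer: 531441/25 ≈ 21258.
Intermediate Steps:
g(s) = 0
o = 6 (o = -6*(-1) = 6)
b(Y, M) = 6*Y/5 (b(Y, M) = (6*Y + 0)/5 = (6*Y)/5 = 6*Y/5)
(-153 + b(6, w(6)))² = (-153 + (6/5)*6)² = (-153 + 36/5)² = (-729/5)² = 531441/25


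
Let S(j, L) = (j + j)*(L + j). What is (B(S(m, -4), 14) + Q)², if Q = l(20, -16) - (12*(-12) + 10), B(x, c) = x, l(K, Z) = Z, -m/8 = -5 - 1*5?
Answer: 150749284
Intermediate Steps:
m = 80 (m = -8*(-5 - 1*5) = -8*(-5 - 5) = -8*(-10) = 80)
S(j, L) = 2*j*(L + j) (S(j, L) = (2*j)*(L + j) = 2*j*(L + j))
Q = 118 (Q = -16 - (12*(-12) + 10) = -16 - (-144 + 10) = -16 - 1*(-134) = -16 + 134 = 118)
(B(S(m, -4), 14) + Q)² = (2*80*(-4 + 80) + 118)² = (2*80*76 + 118)² = (12160 + 118)² = 12278² = 150749284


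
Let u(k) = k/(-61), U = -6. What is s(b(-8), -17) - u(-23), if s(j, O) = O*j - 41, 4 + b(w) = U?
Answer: 7846/61 ≈ 128.62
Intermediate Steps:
b(w) = -10 (b(w) = -4 - 6 = -10)
s(j, O) = -41 + O*j
u(k) = -k/61 (u(k) = k*(-1/61) = -k/61)
s(b(-8), -17) - u(-23) = (-41 - 17*(-10)) - (-1)*(-23)/61 = (-41 + 170) - 1*23/61 = 129 - 23/61 = 7846/61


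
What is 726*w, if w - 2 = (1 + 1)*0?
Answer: 1452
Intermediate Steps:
w = 2 (w = 2 + (1 + 1)*0 = 2 + 2*0 = 2 + 0 = 2)
726*w = 726*2 = 1452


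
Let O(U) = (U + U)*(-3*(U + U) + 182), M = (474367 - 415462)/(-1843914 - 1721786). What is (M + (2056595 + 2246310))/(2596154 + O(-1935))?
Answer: -3068573659919/30692751162040 ≈ -0.099977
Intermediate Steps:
M = -11781/713140 (M = 58905/(-3565700) = 58905*(-1/3565700) = -11781/713140 ≈ -0.016520)
O(U) = 2*U*(182 - 6*U) (O(U) = (2*U)*(-6*U + 182) = (2*U)*(182 - 6*U) = 2*U*(182 - 6*U))
(M + (2056595 + 2246310))/(2596154 + O(-1935)) = (-11781/713140 + (2056595 + 2246310))/(2596154 + 4*(-1935)*(91 - 3*(-1935))) = (-11781/713140 + 4302905)/(2596154 + 4*(-1935)*(91 + 5805)) = 3068573659919/(713140*(2596154 + 4*(-1935)*5896)) = 3068573659919/(713140*(2596154 - 45635040)) = (3068573659919/713140)/(-43038886) = (3068573659919/713140)*(-1/43038886) = -3068573659919/30692751162040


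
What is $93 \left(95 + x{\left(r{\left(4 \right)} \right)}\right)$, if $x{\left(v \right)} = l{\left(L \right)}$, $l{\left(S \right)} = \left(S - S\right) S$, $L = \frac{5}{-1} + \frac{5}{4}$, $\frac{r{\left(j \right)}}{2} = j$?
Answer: $8835$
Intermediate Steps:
$r{\left(j \right)} = 2 j$
$L = - \frac{15}{4}$ ($L = 5 \left(-1\right) + 5 \cdot \frac{1}{4} = -5 + \frac{5}{4} = - \frac{15}{4} \approx -3.75$)
$l{\left(S \right)} = 0$ ($l{\left(S \right)} = 0 S = 0$)
$x{\left(v \right)} = 0$
$93 \left(95 + x{\left(r{\left(4 \right)} \right)}\right) = 93 \left(95 + 0\right) = 93 \cdot 95 = 8835$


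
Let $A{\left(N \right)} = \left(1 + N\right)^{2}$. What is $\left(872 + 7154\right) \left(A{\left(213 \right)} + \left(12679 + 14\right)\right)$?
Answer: $469432714$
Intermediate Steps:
$\left(872 + 7154\right) \left(A{\left(213 \right)} + \left(12679 + 14\right)\right) = \left(872 + 7154\right) \left(\left(1 + 213\right)^{2} + \left(12679 + 14\right)\right) = 8026 \left(214^{2} + 12693\right) = 8026 \left(45796 + 12693\right) = 8026 \cdot 58489 = 469432714$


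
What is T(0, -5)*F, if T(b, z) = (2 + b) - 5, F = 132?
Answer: -396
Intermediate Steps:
T(b, z) = -3 + b
T(0, -5)*F = (-3 + 0)*132 = -3*132 = -396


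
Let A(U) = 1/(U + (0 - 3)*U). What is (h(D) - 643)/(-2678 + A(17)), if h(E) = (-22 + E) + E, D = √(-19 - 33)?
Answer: 22610/91053 - 136*I*√13/91053 ≈ 0.24832 - 0.0053854*I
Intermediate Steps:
D = 2*I*√13 (D = √(-52) = 2*I*√13 ≈ 7.2111*I)
A(U) = -1/(2*U) (A(U) = 1/(U - 3*U) = 1/(-2*U) = -1/(2*U))
h(E) = -22 + 2*E
(h(D) - 643)/(-2678 + A(17)) = ((-22 + 2*(2*I*√13)) - 643)/(-2678 - ½/17) = ((-22 + 4*I*√13) - 643)/(-2678 - ½*1/17) = (-665 + 4*I*√13)/(-2678 - 1/34) = (-665 + 4*I*√13)/(-91053/34) = (-665 + 4*I*√13)*(-34/91053) = 22610/91053 - 136*I*√13/91053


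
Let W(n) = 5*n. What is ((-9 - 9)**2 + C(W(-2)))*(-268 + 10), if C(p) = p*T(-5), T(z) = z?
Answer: -96492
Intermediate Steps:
C(p) = -5*p (C(p) = p*(-5) = -5*p)
((-9 - 9)**2 + C(W(-2)))*(-268 + 10) = ((-9 - 9)**2 - 25*(-2))*(-268 + 10) = ((-18)**2 - 5*(-10))*(-258) = (324 + 50)*(-258) = 374*(-258) = -96492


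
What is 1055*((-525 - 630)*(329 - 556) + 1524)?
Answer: 278212995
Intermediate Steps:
1055*((-525 - 630)*(329 - 556) + 1524) = 1055*(-1155*(-227) + 1524) = 1055*(262185 + 1524) = 1055*263709 = 278212995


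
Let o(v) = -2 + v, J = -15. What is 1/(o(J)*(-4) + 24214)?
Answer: 1/24282 ≈ 4.1183e-5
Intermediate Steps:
1/(o(J)*(-4) + 24214) = 1/((-2 - 15)*(-4) + 24214) = 1/(-17*(-4) + 24214) = 1/(68 + 24214) = 1/24282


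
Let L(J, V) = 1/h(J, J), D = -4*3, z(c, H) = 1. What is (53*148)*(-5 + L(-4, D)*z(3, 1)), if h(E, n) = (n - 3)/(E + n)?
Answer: -211788/7 ≈ -30255.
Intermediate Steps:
D = -12
h(E, n) = (-3 + n)/(E + n)
L(J, V) = 2*J/(-3 + J) (L(J, V) = 1/((-3 + J)/(J + J)) = 1/((-3 + J)/((2*J))) = 1/((1/(2*J))*(-3 + J)) = 1/((-3 + J)/(2*J)) = 1*(2*J/(-3 + J)) = 2*J/(-3 + J))
(53*148)*(-5 + L(-4, D)*z(3, 1)) = (53*148)*(-5 + (2*(-4)/(-3 - 4))*1) = 7844*(-5 + (2*(-4)/(-7))*1) = 7844*(-5 + (2*(-4)*(-1/7))*1) = 7844*(-5 + (8/7)*1) = 7844*(-5 + 8/7) = 7844*(-27/7) = -211788/7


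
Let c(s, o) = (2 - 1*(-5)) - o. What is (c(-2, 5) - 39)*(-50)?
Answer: 1850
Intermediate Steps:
c(s, o) = 7 - o (c(s, o) = (2 + 5) - o = 7 - o)
(c(-2, 5) - 39)*(-50) = ((7 - 1*5) - 39)*(-50) = ((7 - 5) - 39)*(-50) = (2 - 39)*(-50) = -37*(-50) = 1850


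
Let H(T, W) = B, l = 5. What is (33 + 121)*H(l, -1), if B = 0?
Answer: 0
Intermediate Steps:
H(T, W) = 0
(33 + 121)*H(l, -1) = (33 + 121)*0 = 154*0 = 0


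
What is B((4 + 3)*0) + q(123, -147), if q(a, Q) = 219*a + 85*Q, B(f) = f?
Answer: 14442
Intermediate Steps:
q(a, Q) = 85*Q + 219*a
B((4 + 3)*0) + q(123, -147) = (4 + 3)*0 + (85*(-147) + 219*123) = 7*0 + (-12495 + 26937) = 0 + 14442 = 14442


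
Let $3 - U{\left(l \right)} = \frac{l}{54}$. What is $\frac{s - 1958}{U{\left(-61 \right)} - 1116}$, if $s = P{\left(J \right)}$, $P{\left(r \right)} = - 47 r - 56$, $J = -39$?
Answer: $\frac{9774}{60041} \approx 0.16279$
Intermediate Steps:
$U{\left(l \right)} = 3 - \frac{l}{54}$
$P{\left(r \right)} = -56 - 47 r$
$s = 1777$ ($s = -56 - -1833 = -56 + 1833 = 1777$)
$\frac{s - 1958}{U{\left(-61 \right)} - 1116} = \frac{1777 - 1958}{\left(3 - - \frac{61}{54}\right) - 1116} = - \frac{181}{\left(3 + \frac{61}{54}\right) - 1116} = - \frac{181}{\frac{223}{54} - 1116} = - \frac{181}{- \frac{60041}{54}} = \left(-181\right) \left(- \frac{54}{60041}\right) = \frac{9774}{60041}$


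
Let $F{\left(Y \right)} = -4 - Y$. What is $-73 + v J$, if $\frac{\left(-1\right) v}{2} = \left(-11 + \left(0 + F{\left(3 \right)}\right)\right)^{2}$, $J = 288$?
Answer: $-186697$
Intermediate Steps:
$v = -648$ ($v = - 2 \left(-11 + \left(0 - 7\right)\right)^{2} = - 2 \left(-11 - 7\right)^{2} = - 2 \left(-18\right)^{2} = \left(-2\right) 324 = -648$)
$-73 + v J = -73 - 186624 = -186697$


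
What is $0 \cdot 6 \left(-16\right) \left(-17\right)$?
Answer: $0$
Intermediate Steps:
$0 \cdot 6 \left(-16\right) \left(-17\right) = 0 \left(-16\right) \left(-17\right) = 0 \left(-17\right) = 0$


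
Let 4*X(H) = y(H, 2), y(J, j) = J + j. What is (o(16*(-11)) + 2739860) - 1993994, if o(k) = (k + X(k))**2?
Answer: 3176185/4 ≈ 7.9405e+5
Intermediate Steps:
X(H) = 1/2 + H/4 (X(H) = (H + 2)/4 = (2 + H)/4 = 1/2 + H/4)
o(k) = (1/2 + 5*k/4)**2 (o(k) = (k + (1/2 + k/4))**2 = (1/2 + 5*k/4)**2)
(o(16*(-11)) + 2739860) - 1993994 = ((2 + 5*(16*(-11)))**2/16 + 2739860) - 1993994 = ((2 + 5*(-176))**2/16 + 2739860) - 1993994 = ((2 - 880)**2/16 + 2739860) - 1993994 = ((1/16)*(-878)**2 + 2739860) - 1993994 = ((1/16)*770884 + 2739860) - 1993994 = (192721/4 + 2739860) - 1993994 = 11152161/4 - 1993994 = 3176185/4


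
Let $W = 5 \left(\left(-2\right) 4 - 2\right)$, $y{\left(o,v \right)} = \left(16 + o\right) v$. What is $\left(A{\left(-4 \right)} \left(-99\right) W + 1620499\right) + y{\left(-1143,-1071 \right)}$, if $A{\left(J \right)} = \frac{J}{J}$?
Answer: $2832466$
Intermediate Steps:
$A{\left(J \right)} = 1$
$y{\left(o,v \right)} = v \left(16 + o\right)$
$W = -50$ ($W = 5 \left(-8 - 2\right) = 5 \left(-10\right) = -50$)
$\left(A{\left(-4 \right)} \left(-99\right) W + 1620499\right) + y{\left(-1143,-1071 \right)} = \left(1 \left(-99\right) \left(-50\right) + 1620499\right) - 1071 \left(16 - 1143\right) = \left(\left(-99\right) \left(-50\right) + 1620499\right) - -1207017 = \left(4950 + 1620499\right) + 1207017 = 1625449 + 1207017 = 2832466$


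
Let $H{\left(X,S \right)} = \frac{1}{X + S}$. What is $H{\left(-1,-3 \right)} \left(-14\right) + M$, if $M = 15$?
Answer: $\frac{37}{2} \approx 18.5$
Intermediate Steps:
$H{\left(X,S \right)} = \frac{1}{S + X}$
$H{\left(-1,-3 \right)} \left(-14\right) + M = \frac{1}{-3 - 1} \left(-14\right) + 15 = \frac{1}{-4} \left(-14\right) + 15 = \left(- \frac{1}{4}\right) \left(-14\right) + 15 = \frac{7}{2} + 15 = \frac{37}{2}$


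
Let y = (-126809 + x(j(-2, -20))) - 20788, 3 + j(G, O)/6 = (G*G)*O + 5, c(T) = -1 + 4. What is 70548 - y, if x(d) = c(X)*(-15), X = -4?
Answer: 218190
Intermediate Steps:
c(T) = 3
j(G, O) = 12 + 6*O*G**2 (j(G, O) = -18 + 6*((G*G)*O + 5) = -18 + 6*(G**2*O + 5) = -18 + 6*(O*G**2 + 5) = -18 + 6*(5 + O*G**2) = -18 + (30 + 6*O*G**2) = 12 + 6*O*G**2)
x(d) = -45 (x(d) = 3*(-15) = -45)
y = -147642 (y = (-126809 - 45) - 20788 = -126854 - 20788 = -147642)
70548 - y = 70548 - 1*(-147642) = 70548 + 147642 = 218190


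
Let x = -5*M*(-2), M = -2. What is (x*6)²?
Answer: 14400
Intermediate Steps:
x = -20 (x = -5*(-2)*(-2) = 10*(-2) = -20)
(x*6)² = (-20*6)² = (-120)² = 14400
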